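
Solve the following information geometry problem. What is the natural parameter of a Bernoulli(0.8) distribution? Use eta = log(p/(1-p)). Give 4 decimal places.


Natural parameter for Bernoulli: eta = log(p/(1-p)).
p = 0.8, 1-p = 0.2.
p/(1-p) = 4.0.
eta = log(4.0) = 1.3863

1.3863


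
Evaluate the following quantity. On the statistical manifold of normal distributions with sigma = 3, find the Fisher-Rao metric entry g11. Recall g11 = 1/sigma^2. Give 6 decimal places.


For the 2-parameter normal family, the Fisher metric has:
  g11 = 1/sigma^2, g22 = 2/sigma^2.
sigma = 3, sigma^2 = 9.
g11 = 0.111111

0.111111


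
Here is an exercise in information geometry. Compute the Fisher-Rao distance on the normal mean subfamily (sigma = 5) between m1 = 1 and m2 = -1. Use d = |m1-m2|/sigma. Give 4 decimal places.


On the fixed-variance normal subfamily, geodesic distance = |m1-m2|/sigma.
|1 - -1| = 2.
sigma = 5.
d = 2/5 = 0.4000

0.4000


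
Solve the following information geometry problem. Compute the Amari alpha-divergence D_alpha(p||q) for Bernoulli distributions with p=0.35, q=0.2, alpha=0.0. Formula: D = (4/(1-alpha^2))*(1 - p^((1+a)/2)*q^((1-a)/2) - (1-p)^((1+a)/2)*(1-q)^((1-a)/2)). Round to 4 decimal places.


Amari alpha-divergence:
D = (4/(1-alpha^2))*(1 - p^((1+a)/2)*q^((1-a)/2) - (1-p)^((1+a)/2)*(1-q)^((1-a)/2)).
alpha = 0.0, p = 0.35, q = 0.2.
e1 = (1+alpha)/2 = 0.5, e2 = (1-alpha)/2 = 0.5.
t1 = p^e1 * q^e2 = 0.35^0.5 * 0.2^0.5 = 0.264575.
t2 = (1-p)^e1 * (1-q)^e2 = 0.65^0.5 * 0.8^0.5 = 0.72111.
4/(1-alpha^2) = 4.0.
D = 4.0*(1 - 0.264575 - 0.72111) = 0.0573

0.0573


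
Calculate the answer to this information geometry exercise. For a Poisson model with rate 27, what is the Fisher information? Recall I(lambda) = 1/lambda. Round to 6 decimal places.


Fisher information for Poisson: I(lambda) = 1/lambda.
lambda = 27.
I(lambda) = 1/27 = 0.037037

0.037037


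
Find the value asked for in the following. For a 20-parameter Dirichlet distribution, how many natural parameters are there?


Exponential family dimension calculation:
Dirichlet with 20 components has 20 natural parameters.

20


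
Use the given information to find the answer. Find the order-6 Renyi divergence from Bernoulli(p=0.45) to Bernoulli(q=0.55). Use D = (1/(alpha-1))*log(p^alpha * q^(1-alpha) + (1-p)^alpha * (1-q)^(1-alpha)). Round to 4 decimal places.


Renyi divergence of order alpha between Bernoulli distributions:
D = (1/(alpha-1))*log(p^alpha * q^(1-alpha) + (1-p)^alpha * (1-q)^(1-alpha)).
alpha = 6, p = 0.45, q = 0.55.
p^alpha * q^(1-alpha) = 0.45^6 * 0.55^-5 = 0.164992.
(1-p)^alpha * (1-q)^(1-alpha) = 0.55^6 * 0.45^-5 = 1.500077.
sum = 0.164992 + 1.500077 = 1.665069.
D = (1/5)*log(1.665069) = 0.1020

0.1020


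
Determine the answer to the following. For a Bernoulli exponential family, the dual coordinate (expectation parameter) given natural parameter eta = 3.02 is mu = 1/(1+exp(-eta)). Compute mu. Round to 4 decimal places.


Dual coordinate (expectation parameter) for Bernoulli:
mu = 1/(1+exp(-eta)).
eta = 3.02.
exp(-eta) = exp(-3.02) = 0.048801.
mu = 1/(1+0.048801) = 0.9535

0.9535


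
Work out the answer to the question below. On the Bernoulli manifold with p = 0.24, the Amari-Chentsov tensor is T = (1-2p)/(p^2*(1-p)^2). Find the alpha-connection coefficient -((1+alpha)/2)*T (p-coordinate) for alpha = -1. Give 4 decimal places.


Skewness (Amari-Chentsov) tensor: T = (1-2p)/(p^2*(1-p)^2).
p = 0.24, 1-2p = 0.52, p^2 = 0.0576, (1-p)^2 = 0.5776.
T = 0.52/(0.0576 * 0.5776) = 15.629809.
In the p-coordinate, Gamma^(alpha) = Gamma^(0) - (alpha/2)*T with Gamma^(0) = (1/2)*g'(p) = -T/2,
so Gamma^(alpha) = -((1+alpha)/2)*T.
alpha = -1, -(1+alpha)/2 = 0.0.
Gamma = 0.0 * 15.629809 = 0.0000

0.0000


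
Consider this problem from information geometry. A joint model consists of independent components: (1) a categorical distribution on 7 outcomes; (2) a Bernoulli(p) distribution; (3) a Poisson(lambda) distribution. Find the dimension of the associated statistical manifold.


The dimension of a statistical manifold equals the number of free
(independent) real parameters of the model. For a product of independent
blocks the parameter counts add.
- categorical on 7 outcomes (probabilities sum to 1): 7-1 = 6.
- Bernoulli (p): 1.
- Poisson (lambda): 1.
Total = 6 + 1 + 1 = 8.
Dimension = 8

8


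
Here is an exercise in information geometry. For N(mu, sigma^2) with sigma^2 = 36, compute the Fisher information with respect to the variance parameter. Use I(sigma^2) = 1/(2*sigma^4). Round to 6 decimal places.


Fisher information for variance: I(sigma^2) = 1/(2*sigma^4).
sigma^2 = 36, so sigma^4 = 1296.
I = 1/(2*1296) = 1/2592 = 0.000386

0.000386


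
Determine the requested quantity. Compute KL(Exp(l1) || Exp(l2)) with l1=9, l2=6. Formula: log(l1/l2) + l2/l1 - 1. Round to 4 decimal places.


KL divergence for exponential family:
KL = log(l1/l2) + l2/l1 - 1.
log(9/6) = 0.405465.
6/9 = 0.666667.
KL = 0.405465 + 0.666667 - 1 = 0.0721

0.0721


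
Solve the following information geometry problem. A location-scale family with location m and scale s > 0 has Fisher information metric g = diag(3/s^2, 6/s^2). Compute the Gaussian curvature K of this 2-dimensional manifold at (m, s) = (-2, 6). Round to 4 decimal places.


The metric has the form g = (A dm^2 + B ds^2)/s^2 with A = 3, B = 6.
Substitute u = sqrt(A/B)*m: g = B*(du^2 + ds^2)/s^2, i.e. B times the
Poincare upper half-plane metric, which has constant Gaussian curvature -1.
Scaling a 2D metric by a constant c divides the Gaussian curvature by c,
so K = -1/B = -1/(6) = -0.1667 everywhere (the point (m, s) = (-2, 6) is irrelevant:
the curvature is constant).
The requested Gaussian curvature is K = -0.1667.

-0.1667


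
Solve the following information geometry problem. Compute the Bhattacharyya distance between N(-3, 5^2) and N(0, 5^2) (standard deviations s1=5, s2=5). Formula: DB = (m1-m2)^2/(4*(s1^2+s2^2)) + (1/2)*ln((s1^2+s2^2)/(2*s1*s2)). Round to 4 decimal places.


Bhattacharyya distance between two Gaussians:
DB = (m1-m2)^2/(4*(s1^2+s2^2)) + (1/2)*ln((s1^2+s2^2)/(2*s1*s2)).
(m1-m2)^2 = (-3)^2 = 9.
s1^2+s2^2 = 25 + 25 = 50.
term1 = 9/200 = 0.045.
term2 = 0.5*ln(50/50.0) = 0.0.
DB = 0.045 + 0.0 = 0.0450

0.0450


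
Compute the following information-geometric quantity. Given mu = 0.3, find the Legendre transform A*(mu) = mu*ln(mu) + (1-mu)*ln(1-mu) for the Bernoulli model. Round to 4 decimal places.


Legendre transform for Bernoulli:
A*(mu) = mu*log(mu) + (1-mu)*log(1-mu).
mu = 0.3, 1-mu = 0.7.
mu*log(mu) = 0.3*log(0.3) = -0.361192.
(1-mu)*log(1-mu) = 0.7*log(0.7) = -0.249672.
A* = -0.361192 + -0.249672 = -0.6109

-0.6109


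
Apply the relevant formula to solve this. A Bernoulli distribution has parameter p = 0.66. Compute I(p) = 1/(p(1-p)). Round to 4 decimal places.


For Bernoulli(p), Fisher information is I(p) = 1/(p*(1-p)).
p = 0.66, 1-p = 0.34.
p*(1-p) = 0.2244.
I(p) = 1/0.2244 = 4.4563

4.4563


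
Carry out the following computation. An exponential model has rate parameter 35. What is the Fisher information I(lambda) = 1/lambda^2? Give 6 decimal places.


Fisher information for exponential: I(lambda) = 1/lambda^2.
lambda = 35, lambda^2 = 1225.
I = 1/1225 = 0.000816

0.000816


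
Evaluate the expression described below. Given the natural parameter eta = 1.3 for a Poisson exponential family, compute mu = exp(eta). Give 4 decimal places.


Expectation parameter for Poisson exponential family:
mu = exp(eta).
eta = 1.3.
mu = exp(1.3) = 3.6693

3.6693


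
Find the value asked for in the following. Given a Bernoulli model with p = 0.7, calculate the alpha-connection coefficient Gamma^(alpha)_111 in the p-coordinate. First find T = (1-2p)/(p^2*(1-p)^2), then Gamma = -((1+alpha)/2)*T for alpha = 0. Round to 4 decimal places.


Skewness (Amari-Chentsov) tensor: T = (1-2p)/(p^2*(1-p)^2).
p = 0.7, 1-2p = -0.4, p^2 = 0.49, (1-p)^2 = 0.09.
T = -0.4/(0.49 * 0.09) = -9.070295.
In the p-coordinate, Gamma^(alpha) = Gamma^(0) - (alpha/2)*T with Gamma^(0) = (1/2)*g'(p) = -T/2,
so Gamma^(alpha) = -((1+alpha)/2)*T.
alpha = 0, -(1+alpha)/2 = -0.5.
Gamma = -0.5 * -9.070295 = 4.5351

4.5351


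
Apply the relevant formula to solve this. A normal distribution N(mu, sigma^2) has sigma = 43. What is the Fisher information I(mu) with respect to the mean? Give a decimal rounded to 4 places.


The Fisher information for the mean of a normal distribution is I(mu) = 1/sigma^2.
sigma = 43, so sigma^2 = 1849.
I(mu) = 1/1849 = 0.0005

0.0005


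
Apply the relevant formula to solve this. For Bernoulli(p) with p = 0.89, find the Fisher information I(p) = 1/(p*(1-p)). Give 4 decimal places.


For Bernoulli(p), Fisher information is I(p) = 1/(p*(1-p)).
p = 0.89, 1-p = 0.11.
p*(1-p) = 0.0979.
I(p) = 1/0.0979 = 10.2145

10.2145


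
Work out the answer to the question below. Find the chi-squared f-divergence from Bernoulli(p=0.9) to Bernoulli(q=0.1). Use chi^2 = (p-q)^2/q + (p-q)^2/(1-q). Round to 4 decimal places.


Chi-squared divergence between Bernoulli distributions:
chi^2 = (p-q)^2/q + (p-q)^2/(1-q).
p = 0.9, q = 0.1, p-q = 0.8.
(p-q)^2 = 0.64.
term1 = 0.64/0.1 = 6.4.
term2 = 0.64/0.9 = 0.711111.
chi^2 = 6.4 + 0.711111 = 7.1111

7.1111


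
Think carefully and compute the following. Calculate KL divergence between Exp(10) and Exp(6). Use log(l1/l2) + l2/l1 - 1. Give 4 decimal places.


KL divergence for exponential family:
KL = log(l1/l2) + l2/l1 - 1.
log(10/6) = 0.510826.
6/10 = 0.6.
KL = 0.510826 + 0.6 - 1 = 0.1108

0.1108


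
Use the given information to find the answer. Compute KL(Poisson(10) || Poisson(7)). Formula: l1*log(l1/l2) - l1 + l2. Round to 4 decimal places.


KL divergence for Poisson:
KL = l1*log(l1/l2) - l1 + l2.
l1 = 10, l2 = 7.
log(10/7) = 0.356675.
l1*log(l1/l2) = 10 * 0.356675 = 3.566749.
KL = 3.566749 - 10 + 7 = 0.5667

0.5667


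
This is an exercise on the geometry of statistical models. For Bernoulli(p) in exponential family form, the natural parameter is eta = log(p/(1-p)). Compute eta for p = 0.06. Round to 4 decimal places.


Natural parameter for Bernoulli: eta = log(p/(1-p)).
p = 0.06, 1-p = 0.94.
p/(1-p) = 0.06383.
eta = log(0.06383) = -2.7515

-2.7515


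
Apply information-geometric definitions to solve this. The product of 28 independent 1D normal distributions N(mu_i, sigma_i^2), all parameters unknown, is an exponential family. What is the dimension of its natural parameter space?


Exponential family dimension calculation:
Each univariate normal has two natural parameters (mu/sigma^2 and -1/(2 sigma^2)).
With 28 independent components, dim = 2 * 28 = 56.

56


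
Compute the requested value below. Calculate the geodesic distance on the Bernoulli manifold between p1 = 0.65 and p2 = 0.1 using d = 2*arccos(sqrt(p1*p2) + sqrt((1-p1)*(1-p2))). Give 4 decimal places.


Geodesic distance on Bernoulli manifold:
d(p1,p2) = 2*arccos(sqrt(p1*p2) + sqrt((1-p1)*(1-p2))).
sqrt(p1*p2) = sqrt(0.65*0.1) = 0.254951.
sqrt((1-p1)*(1-p2)) = sqrt(0.35*0.9) = 0.561249.
arg = 0.254951 + 0.561249 = 0.8162.
d = 2*arccos(0.8162) = 1.2320

1.2320


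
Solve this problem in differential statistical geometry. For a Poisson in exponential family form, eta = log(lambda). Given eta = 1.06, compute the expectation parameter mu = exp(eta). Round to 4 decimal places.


Expectation parameter for Poisson exponential family:
mu = exp(eta).
eta = 1.06.
mu = exp(1.06) = 2.8864

2.8864


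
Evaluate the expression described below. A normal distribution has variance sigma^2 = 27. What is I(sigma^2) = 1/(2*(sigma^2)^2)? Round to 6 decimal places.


Fisher information for variance: I(sigma^2) = 1/(2*sigma^4).
sigma^2 = 27, so sigma^4 = 729.
I = 1/(2*729) = 1/1458 = 0.000686

0.000686


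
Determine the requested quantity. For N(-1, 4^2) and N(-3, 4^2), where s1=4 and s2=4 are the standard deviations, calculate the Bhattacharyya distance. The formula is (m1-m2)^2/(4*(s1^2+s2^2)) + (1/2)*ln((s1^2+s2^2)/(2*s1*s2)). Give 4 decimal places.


Bhattacharyya distance between two Gaussians:
DB = (m1-m2)^2/(4*(s1^2+s2^2)) + (1/2)*ln((s1^2+s2^2)/(2*s1*s2)).
(m1-m2)^2 = (2)^2 = 4.
s1^2+s2^2 = 16 + 16 = 32.
term1 = 4/128 = 0.03125.
term2 = 0.5*ln(32/32.0) = 0.0.
DB = 0.03125 + 0.0 = 0.0313

0.0313


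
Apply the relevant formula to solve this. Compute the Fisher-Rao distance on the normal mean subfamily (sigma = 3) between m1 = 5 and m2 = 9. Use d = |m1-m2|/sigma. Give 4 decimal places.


On the fixed-variance normal subfamily, geodesic distance = |m1-m2|/sigma.
|5 - 9| = 4.
sigma = 3.
d = 4/3 = 1.3333

1.3333


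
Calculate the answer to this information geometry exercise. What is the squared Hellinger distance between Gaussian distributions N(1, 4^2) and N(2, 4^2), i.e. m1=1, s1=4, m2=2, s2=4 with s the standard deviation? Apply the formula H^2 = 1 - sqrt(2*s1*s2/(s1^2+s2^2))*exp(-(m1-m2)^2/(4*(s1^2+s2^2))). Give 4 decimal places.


Squared Hellinger distance for Gaussians:
H^2 = 1 - sqrt(2*s1*s2/(s1^2+s2^2)) * exp(-(m1-m2)^2/(4*(s1^2+s2^2))).
s1^2 = 16, s2^2 = 16, s1^2+s2^2 = 32.
sqrt(2*4*4/(32)) = 1.0.
(m1-m2)^2 = (-1)^2 = 1.
exp(-1/(4*32)) = exp(-0.007812) = 0.992218.
H^2 = 1 - 1.0*0.992218 = 0.0078

0.0078


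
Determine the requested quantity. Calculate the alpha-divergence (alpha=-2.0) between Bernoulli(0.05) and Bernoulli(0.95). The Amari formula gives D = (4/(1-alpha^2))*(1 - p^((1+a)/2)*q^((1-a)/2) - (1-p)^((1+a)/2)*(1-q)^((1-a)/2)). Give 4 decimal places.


Amari alpha-divergence:
D = (4/(1-alpha^2))*(1 - p^((1+a)/2)*q^((1-a)/2) - (1-p)^((1+a)/2)*(1-q)^((1-a)/2)).
alpha = -2.0, p = 0.05, q = 0.95.
e1 = (1+alpha)/2 = -0.5, e2 = (1-alpha)/2 = 1.5.
t1 = p^e1 * q^e2 = 0.05^-0.5 * 0.95^1.5 = 4.140954.
t2 = (1-p)^e1 * (1-q)^e2 = 0.95^-0.5 * 0.05^1.5 = 0.011471.
4/(1-alpha^2) = -1.333333.
D = -1.333333*(1 - 4.140954 - 0.011471) = 4.2032

4.2032


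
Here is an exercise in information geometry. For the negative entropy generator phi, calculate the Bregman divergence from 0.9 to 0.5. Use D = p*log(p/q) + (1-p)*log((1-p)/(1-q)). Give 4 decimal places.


Bregman divergence with negative entropy generator:
D = p*log(p/q) + (1-p)*log((1-p)/(1-q)).
p = 0.9, q = 0.5.
p*log(p/q) = 0.9*log(0.9/0.5) = 0.529008.
(1-p)*log((1-p)/(1-q)) = 0.1*log(0.1/0.5) = -0.160944.
D = 0.529008 + -0.160944 = 0.3681

0.3681


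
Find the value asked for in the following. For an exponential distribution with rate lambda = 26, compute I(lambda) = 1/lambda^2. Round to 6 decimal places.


Fisher information for exponential: I(lambda) = 1/lambda^2.
lambda = 26, lambda^2 = 676.
I = 1/676 = 0.001479

0.001479


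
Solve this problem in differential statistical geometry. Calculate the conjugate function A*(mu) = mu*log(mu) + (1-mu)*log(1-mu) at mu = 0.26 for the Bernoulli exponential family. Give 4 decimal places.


Legendre transform for Bernoulli:
A*(mu) = mu*log(mu) + (1-mu)*log(1-mu).
mu = 0.26, 1-mu = 0.74.
mu*log(mu) = 0.26*log(0.26) = -0.350239.
(1-mu)*log(1-mu) = 0.74*log(0.74) = -0.222818.
A* = -0.350239 + -0.222818 = -0.5731

-0.5731


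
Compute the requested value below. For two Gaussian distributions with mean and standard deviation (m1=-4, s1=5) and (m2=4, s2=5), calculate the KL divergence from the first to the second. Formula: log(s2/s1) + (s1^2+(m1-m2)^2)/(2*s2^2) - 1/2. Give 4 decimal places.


KL divergence between normal distributions:
KL = log(s2/s1) + (s1^2 + (m1-m2)^2)/(2*s2^2) - 1/2.
log(5/5) = 0.0.
(5^2 + (-4-4)^2)/(2*5^2) = (25 + 64)/50 = 1.78.
KL = 0.0 + 1.78 - 0.5 = 1.2800

1.2800


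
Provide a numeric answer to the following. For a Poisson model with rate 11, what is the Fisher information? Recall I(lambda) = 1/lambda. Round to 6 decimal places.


Fisher information for Poisson: I(lambda) = 1/lambda.
lambda = 11.
I(lambda) = 1/11 = 0.090909

0.090909


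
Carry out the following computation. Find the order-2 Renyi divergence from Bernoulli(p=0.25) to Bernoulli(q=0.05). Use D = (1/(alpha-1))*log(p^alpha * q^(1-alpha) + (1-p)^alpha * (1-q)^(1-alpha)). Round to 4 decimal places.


Renyi divergence of order alpha between Bernoulli distributions:
D = (1/(alpha-1))*log(p^alpha * q^(1-alpha) + (1-p)^alpha * (1-q)^(1-alpha)).
alpha = 2, p = 0.25, q = 0.05.
p^alpha * q^(1-alpha) = 0.25^2 * 0.05^-1 = 1.25.
(1-p)^alpha * (1-q)^(1-alpha) = 0.75^2 * 0.95^-1 = 0.592105.
sum = 1.25 + 0.592105 = 1.842105.
D = (1/1)*log(1.842105) = 0.6109

0.6109


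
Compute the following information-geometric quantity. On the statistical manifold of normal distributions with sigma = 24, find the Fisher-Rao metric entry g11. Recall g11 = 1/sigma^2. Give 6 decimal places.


For the 2-parameter normal family, the Fisher metric has:
  g11 = 1/sigma^2, g22 = 2/sigma^2.
sigma = 24, sigma^2 = 576.
g11 = 0.001736

0.001736


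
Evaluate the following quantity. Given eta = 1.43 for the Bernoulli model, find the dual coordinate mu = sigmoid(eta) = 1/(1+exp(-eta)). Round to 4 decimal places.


Dual coordinate (expectation parameter) for Bernoulli:
mu = 1/(1+exp(-eta)).
eta = 1.43.
exp(-eta) = exp(-1.43) = 0.239309.
mu = 1/(1+0.239309) = 0.8069

0.8069


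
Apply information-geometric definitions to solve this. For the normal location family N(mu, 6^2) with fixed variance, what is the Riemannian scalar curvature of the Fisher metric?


This family has a single free parameter, so its statistical manifold
is 1-dimensional. The Riemann curvature tensor of any 1-dimensional
Riemannian manifold vanishes identically, so R = 0.

0


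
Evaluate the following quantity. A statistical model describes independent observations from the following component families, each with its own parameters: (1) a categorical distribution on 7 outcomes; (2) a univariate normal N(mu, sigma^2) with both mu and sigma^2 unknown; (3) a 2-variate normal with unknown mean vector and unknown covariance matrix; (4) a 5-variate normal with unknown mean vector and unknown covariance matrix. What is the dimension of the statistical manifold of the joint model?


The dimension of a statistical manifold equals the number of free
(independent) real parameters of the model. For a product of independent
blocks the parameter counts add.
- categorical on 7 outcomes (probabilities sum to 1): 7-1 = 6.
- normal (mu, sigma^2): 2.
- 2-variate normal: 2 (mean) + 2*3/2 = 3 (symmetric covariance) = 5.
- 5-variate normal: 5 (mean) + 5*6/2 = 15 (symmetric covariance) = 20.
Total = 6 + 2 + 5 + 20 = 33.
Dimension = 33

33


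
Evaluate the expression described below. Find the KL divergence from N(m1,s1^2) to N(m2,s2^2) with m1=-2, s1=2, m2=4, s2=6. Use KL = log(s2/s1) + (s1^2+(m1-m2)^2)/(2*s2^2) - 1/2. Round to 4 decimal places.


KL divergence between normal distributions:
KL = log(s2/s1) + (s1^2 + (m1-m2)^2)/(2*s2^2) - 1/2.
log(6/2) = 1.098612.
(2^2 + (-2-4)^2)/(2*6^2) = (4 + 36)/72 = 0.555556.
KL = 1.098612 + 0.555556 - 0.5 = 1.1542

1.1542


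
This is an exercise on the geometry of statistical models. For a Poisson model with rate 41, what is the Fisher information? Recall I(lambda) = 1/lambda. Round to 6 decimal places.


Fisher information for Poisson: I(lambda) = 1/lambda.
lambda = 41.
I(lambda) = 1/41 = 0.024390

0.024390


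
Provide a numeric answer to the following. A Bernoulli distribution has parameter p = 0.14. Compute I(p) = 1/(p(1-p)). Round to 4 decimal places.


For Bernoulli(p), Fisher information is I(p) = 1/(p*(1-p)).
p = 0.14, 1-p = 0.86.
p*(1-p) = 0.1204.
I(p) = 1/0.1204 = 8.3056

8.3056


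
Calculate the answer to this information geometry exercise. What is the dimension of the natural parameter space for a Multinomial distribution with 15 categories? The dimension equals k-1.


Exponential family dimension calculation:
For Multinomial with k=15 categories, dim = k-1 = 14.

14


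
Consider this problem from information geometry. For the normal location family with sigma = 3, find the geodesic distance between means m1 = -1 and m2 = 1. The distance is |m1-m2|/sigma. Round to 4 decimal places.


On the fixed-variance normal subfamily, geodesic distance = |m1-m2|/sigma.
|-1 - 1| = 2.
sigma = 3.
d = 2/3 = 0.6667

0.6667


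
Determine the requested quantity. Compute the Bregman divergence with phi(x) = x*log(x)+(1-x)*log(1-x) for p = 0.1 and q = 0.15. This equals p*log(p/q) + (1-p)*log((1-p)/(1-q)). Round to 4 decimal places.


Bregman divergence with negative entropy generator:
D = p*log(p/q) + (1-p)*log((1-p)/(1-q)).
p = 0.1, q = 0.15.
p*log(p/q) = 0.1*log(0.1/0.15) = -0.040547.
(1-p)*log((1-p)/(1-q)) = 0.9*log(0.9/0.85) = 0.051443.
D = -0.040547 + 0.051443 = 0.0109

0.0109


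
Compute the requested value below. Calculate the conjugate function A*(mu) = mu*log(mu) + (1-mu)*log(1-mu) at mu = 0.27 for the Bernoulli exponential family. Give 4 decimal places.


Legendre transform for Bernoulli:
A*(mu) = mu*log(mu) + (1-mu)*log(1-mu).
mu = 0.27, 1-mu = 0.73.
mu*log(mu) = 0.27*log(0.27) = -0.35352.
(1-mu)*log(1-mu) = 0.73*log(0.73) = -0.229739.
A* = -0.35352 + -0.229739 = -0.5833

-0.5833


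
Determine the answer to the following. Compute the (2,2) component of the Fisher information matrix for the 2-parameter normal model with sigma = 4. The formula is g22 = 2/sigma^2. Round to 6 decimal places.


For the 2-parameter normal family, the Fisher metric has:
  g11 = 1/sigma^2, g22 = 2/sigma^2.
sigma = 4, sigma^2 = 16.
g22 = 0.125000

0.125000


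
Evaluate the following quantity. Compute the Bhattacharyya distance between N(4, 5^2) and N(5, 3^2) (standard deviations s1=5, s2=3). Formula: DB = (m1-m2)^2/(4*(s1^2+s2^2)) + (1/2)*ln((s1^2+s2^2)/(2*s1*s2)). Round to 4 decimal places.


Bhattacharyya distance between two Gaussians:
DB = (m1-m2)^2/(4*(s1^2+s2^2)) + (1/2)*ln((s1^2+s2^2)/(2*s1*s2)).
(m1-m2)^2 = (-1)^2 = 1.
s1^2+s2^2 = 25 + 9 = 34.
term1 = 1/136 = 0.007353.
term2 = 0.5*ln(34/30.0) = 0.062582.
DB = 0.007353 + 0.062582 = 0.0699

0.0699


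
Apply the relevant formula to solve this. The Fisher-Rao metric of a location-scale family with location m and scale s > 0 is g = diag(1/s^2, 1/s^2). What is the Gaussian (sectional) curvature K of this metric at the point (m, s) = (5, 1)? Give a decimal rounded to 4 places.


The metric has the form g = (A dm^2 + B ds^2)/s^2 with A = 1, B = 1.
Substitute u = sqrt(A/B)*m: g = B*(du^2 + ds^2)/s^2, i.e. B times the
Poincare upper half-plane metric, which has constant Gaussian curvature -1.
Scaling a 2D metric by a constant c divides the Gaussian curvature by c,
so K = -1/B = -1/(1) = -1.0000 everywhere (the point (m, s) = (5, 1) is irrelevant:
the curvature is constant).
The requested Gaussian curvature is K = -1.0000.

-1.0000


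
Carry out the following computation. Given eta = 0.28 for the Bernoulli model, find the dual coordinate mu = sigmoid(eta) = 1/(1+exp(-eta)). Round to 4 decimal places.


Dual coordinate (expectation parameter) for Bernoulli:
mu = 1/(1+exp(-eta)).
eta = 0.28.
exp(-eta) = exp(-0.28) = 0.755784.
mu = 1/(1+0.755784) = 0.5695

0.5695


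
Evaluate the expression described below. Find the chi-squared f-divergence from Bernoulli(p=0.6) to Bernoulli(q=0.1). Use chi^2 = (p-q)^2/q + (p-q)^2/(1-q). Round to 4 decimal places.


Chi-squared divergence between Bernoulli distributions:
chi^2 = (p-q)^2/q + (p-q)^2/(1-q).
p = 0.6, q = 0.1, p-q = 0.5.
(p-q)^2 = 0.25.
term1 = 0.25/0.1 = 2.5.
term2 = 0.25/0.9 = 0.277778.
chi^2 = 2.5 + 0.277778 = 2.7778

2.7778


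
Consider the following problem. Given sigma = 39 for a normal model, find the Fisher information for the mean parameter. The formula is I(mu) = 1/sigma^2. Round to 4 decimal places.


The Fisher information for the mean of a normal distribution is I(mu) = 1/sigma^2.
sigma = 39, so sigma^2 = 1521.
I(mu) = 1/1521 = 0.0007

0.0007


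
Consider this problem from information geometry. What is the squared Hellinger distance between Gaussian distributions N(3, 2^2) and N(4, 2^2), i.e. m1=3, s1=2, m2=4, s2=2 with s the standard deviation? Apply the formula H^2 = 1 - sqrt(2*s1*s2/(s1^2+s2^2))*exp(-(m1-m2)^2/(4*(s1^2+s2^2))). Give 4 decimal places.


Squared Hellinger distance for Gaussians:
H^2 = 1 - sqrt(2*s1*s2/(s1^2+s2^2)) * exp(-(m1-m2)^2/(4*(s1^2+s2^2))).
s1^2 = 4, s2^2 = 4, s1^2+s2^2 = 8.
sqrt(2*2*2/(8)) = 1.0.
(m1-m2)^2 = (-1)^2 = 1.
exp(-1/(4*8)) = exp(-0.03125) = 0.969233.
H^2 = 1 - 1.0*0.969233 = 0.0308

0.0308


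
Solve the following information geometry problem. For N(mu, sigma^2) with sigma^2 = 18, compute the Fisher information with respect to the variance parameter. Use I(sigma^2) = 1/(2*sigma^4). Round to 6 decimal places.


Fisher information for variance: I(sigma^2) = 1/(2*sigma^4).
sigma^2 = 18, so sigma^4 = 324.
I = 1/(2*324) = 1/648 = 0.001543

0.001543


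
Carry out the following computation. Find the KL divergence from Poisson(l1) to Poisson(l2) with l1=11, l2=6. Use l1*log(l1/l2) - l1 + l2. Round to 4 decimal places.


KL divergence for Poisson:
KL = l1*log(l1/l2) - l1 + l2.
l1 = 11, l2 = 6.
log(11/6) = 0.606136.
l1*log(l1/l2) = 11 * 0.606136 = 6.667494.
KL = 6.667494 - 11 + 6 = 1.6675

1.6675


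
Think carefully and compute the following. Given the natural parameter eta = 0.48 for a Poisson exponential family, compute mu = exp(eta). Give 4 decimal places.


Expectation parameter for Poisson exponential family:
mu = exp(eta).
eta = 0.48.
mu = exp(0.48) = 1.6161

1.6161


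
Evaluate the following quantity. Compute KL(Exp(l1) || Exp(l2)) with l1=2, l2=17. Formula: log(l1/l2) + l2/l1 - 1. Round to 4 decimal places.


KL divergence for exponential family:
KL = log(l1/l2) + l2/l1 - 1.
log(2/17) = -2.140066.
17/2 = 8.5.
KL = -2.140066 + 8.5 - 1 = 5.3599

5.3599


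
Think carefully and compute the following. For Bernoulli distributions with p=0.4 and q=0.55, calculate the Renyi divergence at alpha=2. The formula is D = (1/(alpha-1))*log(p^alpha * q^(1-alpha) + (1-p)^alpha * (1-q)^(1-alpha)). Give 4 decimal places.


Renyi divergence of order alpha between Bernoulli distributions:
D = (1/(alpha-1))*log(p^alpha * q^(1-alpha) + (1-p)^alpha * (1-q)^(1-alpha)).
alpha = 2, p = 0.4, q = 0.55.
p^alpha * q^(1-alpha) = 0.4^2 * 0.55^-1 = 0.290909.
(1-p)^alpha * (1-q)^(1-alpha) = 0.6^2 * 0.45^-1 = 0.8.
sum = 0.290909 + 0.8 = 1.090909.
D = (1/1)*log(1.090909) = 0.0870

0.0870


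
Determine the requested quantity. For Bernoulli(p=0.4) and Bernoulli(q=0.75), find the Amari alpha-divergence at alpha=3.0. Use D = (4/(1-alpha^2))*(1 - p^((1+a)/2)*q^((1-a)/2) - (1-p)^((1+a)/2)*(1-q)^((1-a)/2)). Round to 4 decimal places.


Amari alpha-divergence:
D = (4/(1-alpha^2))*(1 - p^((1+a)/2)*q^((1-a)/2) - (1-p)^((1+a)/2)*(1-q)^((1-a)/2)).
alpha = 3.0, p = 0.4, q = 0.75.
e1 = (1+alpha)/2 = 2.0, e2 = (1-alpha)/2 = -1.0.
t1 = p^e1 * q^e2 = 0.4^2.0 * 0.75^-1.0 = 0.213333.
t2 = (1-p)^e1 * (1-q)^e2 = 0.6^2.0 * 0.25^-1.0 = 1.44.
4/(1-alpha^2) = -0.5.
D = -0.5*(1 - 0.213333 - 1.44) = 0.3267

0.3267


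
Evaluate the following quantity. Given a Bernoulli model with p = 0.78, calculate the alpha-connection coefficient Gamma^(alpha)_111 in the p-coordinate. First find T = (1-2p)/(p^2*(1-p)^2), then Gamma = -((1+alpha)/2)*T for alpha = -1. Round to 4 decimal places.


Skewness (Amari-Chentsov) tensor: T = (1-2p)/(p^2*(1-p)^2).
p = 0.78, 1-2p = -0.56, p^2 = 0.6084, (1-p)^2 = 0.0484.
T = -0.56/(0.6084 * 0.0484) = -19.017502.
In the p-coordinate, Gamma^(alpha) = Gamma^(0) - (alpha/2)*T with Gamma^(0) = (1/2)*g'(p) = -T/2,
so Gamma^(alpha) = -((1+alpha)/2)*T.
alpha = -1, -(1+alpha)/2 = 0.0.
Gamma = 0.0 * -19.017502 = 0.0000

0.0000


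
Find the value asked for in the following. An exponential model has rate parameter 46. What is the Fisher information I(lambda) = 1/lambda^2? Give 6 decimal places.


Fisher information for exponential: I(lambda) = 1/lambda^2.
lambda = 46, lambda^2 = 2116.
I = 1/2116 = 0.000473

0.000473


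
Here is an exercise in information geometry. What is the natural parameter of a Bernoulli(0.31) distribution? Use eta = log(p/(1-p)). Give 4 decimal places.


Natural parameter for Bernoulli: eta = log(p/(1-p)).
p = 0.31, 1-p = 0.69.
p/(1-p) = 0.449275.
eta = log(0.449275) = -0.8001

-0.8001


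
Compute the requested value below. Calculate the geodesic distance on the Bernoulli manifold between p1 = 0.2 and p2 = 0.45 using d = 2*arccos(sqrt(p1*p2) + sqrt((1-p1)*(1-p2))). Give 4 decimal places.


Geodesic distance on Bernoulli manifold:
d(p1,p2) = 2*arccos(sqrt(p1*p2) + sqrt((1-p1)*(1-p2))).
sqrt(p1*p2) = sqrt(0.2*0.45) = 0.3.
sqrt((1-p1)*(1-p2)) = sqrt(0.8*0.55) = 0.663325.
arg = 0.3 + 0.663325 = 0.963325.
d = 2*arccos(0.963325) = 0.5433

0.5433


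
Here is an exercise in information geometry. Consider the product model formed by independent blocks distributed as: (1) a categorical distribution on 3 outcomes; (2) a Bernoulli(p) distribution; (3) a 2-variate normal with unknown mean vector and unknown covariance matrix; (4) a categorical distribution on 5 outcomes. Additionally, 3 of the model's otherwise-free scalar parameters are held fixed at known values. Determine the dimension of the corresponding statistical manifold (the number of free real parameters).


The dimension of a statistical manifold equals the number of free
(independent) real parameters of the model. For a product of independent
blocks the parameter counts add.
- categorical on 3 outcomes (probabilities sum to 1): 3-1 = 2.
- Bernoulli (p): 1.
- 2-variate normal: 2 (mean) + 2*3/2 = 3 (symmetric covariance) = 5.
- categorical on 5 outcomes (probabilities sum to 1): 5-1 = 4.
Total = 2 + 1 + 5 + 4 = 12.
3 parameter(s) fixed at known values: 12 - 3 = 9.
Dimension = 9

9


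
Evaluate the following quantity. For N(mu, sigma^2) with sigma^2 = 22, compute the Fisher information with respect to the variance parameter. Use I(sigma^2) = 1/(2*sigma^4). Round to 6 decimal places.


Fisher information for variance: I(sigma^2) = 1/(2*sigma^4).
sigma^2 = 22, so sigma^4 = 484.
I = 1/(2*484) = 1/968 = 0.001033

0.001033


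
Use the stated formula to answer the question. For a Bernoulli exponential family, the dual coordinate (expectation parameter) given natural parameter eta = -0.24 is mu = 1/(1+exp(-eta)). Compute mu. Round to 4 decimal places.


Dual coordinate (expectation parameter) for Bernoulli:
mu = 1/(1+exp(-eta)).
eta = -0.24.
exp(-eta) = exp(0.24) = 1.271249.
mu = 1/(1+1.271249) = 0.4403

0.4403


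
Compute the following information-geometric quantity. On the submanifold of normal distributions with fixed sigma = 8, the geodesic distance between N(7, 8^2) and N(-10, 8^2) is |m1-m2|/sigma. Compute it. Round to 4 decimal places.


On the fixed-variance normal subfamily, geodesic distance = |m1-m2|/sigma.
|7 - -10| = 17.
sigma = 8.
d = 17/8 = 2.1250

2.1250


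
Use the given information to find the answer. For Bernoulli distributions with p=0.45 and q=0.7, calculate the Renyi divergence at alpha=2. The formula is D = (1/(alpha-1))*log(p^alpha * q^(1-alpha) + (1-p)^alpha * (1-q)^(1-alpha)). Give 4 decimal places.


Renyi divergence of order alpha between Bernoulli distributions:
D = (1/(alpha-1))*log(p^alpha * q^(1-alpha) + (1-p)^alpha * (1-q)^(1-alpha)).
alpha = 2, p = 0.45, q = 0.7.
p^alpha * q^(1-alpha) = 0.45^2 * 0.7^-1 = 0.289286.
(1-p)^alpha * (1-q)^(1-alpha) = 0.55^2 * 0.3^-1 = 1.008333.
sum = 0.289286 + 1.008333 = 1.297619.
D = (1/1)*log(1.297619) = 0.2605

0.2605


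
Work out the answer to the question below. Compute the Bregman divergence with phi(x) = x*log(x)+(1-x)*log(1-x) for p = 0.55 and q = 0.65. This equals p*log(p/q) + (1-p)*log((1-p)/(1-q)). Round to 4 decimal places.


Bregman divergence with negative entropy generator:
D = p*log(p/q) + (1-p)*log((1-p)/(1-q)).
p = 0.55, q = 0.65.
p*log(p/q) = 0.55*log(0.55/0.65) = -0.09188.
(1-p)*log((1-p)/(1-q)) = 0.45*log(0.45/0.35) = 0.113091.
D = -0.09188 + 0.113091 = 0.0212

0.0212


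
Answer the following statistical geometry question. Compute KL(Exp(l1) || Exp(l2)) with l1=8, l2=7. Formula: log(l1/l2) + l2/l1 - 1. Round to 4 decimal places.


KL divergence for exponential family:
KL = log(l1/l2) + l2/l1 - 1.
log(8/7) = 0.133531.
7/8 = 0.875.
KL = 0.133531 + 0.875 - 1 = 0.0085

0.0085


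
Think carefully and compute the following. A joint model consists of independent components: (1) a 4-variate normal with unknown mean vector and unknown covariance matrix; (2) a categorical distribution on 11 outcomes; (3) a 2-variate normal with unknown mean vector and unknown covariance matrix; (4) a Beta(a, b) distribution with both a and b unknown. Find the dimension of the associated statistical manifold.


The dimension of a statistical manifold equals the number of free
(independent) real parameters of the model. For a product of independent
blocks the parameter counts add.
- 4-variate normal: 4 (mean) + 4*5/2 = 10 (symmetric covariance) = 14.
- categorical on 11 outcomes (probabilities sum to 1): 11-1 = 10.
- 2-variate normal: 2 (mean) + 2*3/2 = 3 (symmetric covariance) = 5.
- Beta (a, b): 2.
Total = 14 + 10 + 5 + 2 = 31.
Dimension = 31

31


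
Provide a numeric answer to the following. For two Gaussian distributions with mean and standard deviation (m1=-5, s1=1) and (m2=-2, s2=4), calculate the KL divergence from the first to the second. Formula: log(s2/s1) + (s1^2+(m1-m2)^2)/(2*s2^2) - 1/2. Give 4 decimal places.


KL divergence between normal distributions:
KL = log(s2/s1) + (s1^2 + (m1-m2)^2)/(2*s2^2) - 1/2.
log(4/1) = 1.386294.
(1^2 + (-5--2)^2)/(2*4^2) = (1 + 9)/32 = 0.3125.
KL = 1.386294 + 0.3125 - 0.5 = 1.1988

1.1988


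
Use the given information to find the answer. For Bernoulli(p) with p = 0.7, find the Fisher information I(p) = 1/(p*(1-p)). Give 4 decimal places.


For Bernoulli(p), Fisher information is I(p) = 1/(p*(1-p)).
p = 0.7, 1-p = 0.3.
p*(1-p) = 0.21.
I(p) = 1/0.21 = 4.7619

4.7619


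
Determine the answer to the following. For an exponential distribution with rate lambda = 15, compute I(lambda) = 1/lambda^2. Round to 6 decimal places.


Fisher information for exponential: I(lambda) = 1/lambda^2.
lambda = 15, lambda^2 = 225.
I = 1/225 = 0.004444

0.004444


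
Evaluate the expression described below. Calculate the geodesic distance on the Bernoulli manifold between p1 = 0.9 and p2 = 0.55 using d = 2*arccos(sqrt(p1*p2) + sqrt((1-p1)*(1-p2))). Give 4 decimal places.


Geodesic distance on Bernoulli manifold:
d(p1,p2) = 2*arccos(sqrt(p1*p2) + sqrt((1-p1)*(1-p2))).
sqrt(p1*p2) = sqrt(0.9*0.55) = 0.703562.
sqrt((1-p1)*(1-p2)) = sqrt(0.1*0.45) = 0.212132.
arg = 0.703562 + 0.212132 = 0.915694.
d = 2*arccos(0.915694) = 0.8271

0.8271


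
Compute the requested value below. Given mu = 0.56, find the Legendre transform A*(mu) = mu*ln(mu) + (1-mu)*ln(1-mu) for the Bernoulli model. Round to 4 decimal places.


Legendre transform for Bernoulli:
A*(mu) = mu*log(mu) + (1-mu)*log(1-mu).
mu = 0.56, 1-mu = 0.44.
mu*log(mu) = 0.56*log(0.56) = -0.324698.
(1-mu)*log(1-mu) = 0.44*log(0.44) = -0.361231.
A* = -0.324698 + -0.361231 = -0.6859

-0.6859


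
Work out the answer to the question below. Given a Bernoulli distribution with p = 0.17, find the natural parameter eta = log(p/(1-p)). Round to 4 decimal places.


Natural parameter for Bernoulli: eta = log(p/(1-p)).
p = 0.17, 1-p = 0.83.
p/(1-p) = 0.204819.
eta = log(0.204819) = -1.5856

-1.5856


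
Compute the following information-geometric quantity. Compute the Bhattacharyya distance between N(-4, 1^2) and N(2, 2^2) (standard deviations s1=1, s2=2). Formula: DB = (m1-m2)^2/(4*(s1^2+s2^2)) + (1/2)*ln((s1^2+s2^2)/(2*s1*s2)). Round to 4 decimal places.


Bhattacharyya distance between two Gaussians:
DB = (m1-m2)^2/(4*(s1^2+s2^2)) + (1/2)*ln((s1^2+s2^2)/(2*s1*s2)).
(m1-m2)^2 = (-6)^2 = 36.
s1^2+s2^2 = 1 + 4 = 5.
term1 = 36/20 = 1.8.
term2 = 0.5*ln(5/4.0) = 0.111572.
DB = 1.8 + 0.111572 = 1.9116

1.9116


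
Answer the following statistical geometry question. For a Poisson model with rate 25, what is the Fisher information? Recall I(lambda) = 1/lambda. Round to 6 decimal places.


Fisher information for Poisson: I(lambda) = 1/lambda.
lambda = 25.
I(lambda) = 1/25 = 0.040000

0.040000


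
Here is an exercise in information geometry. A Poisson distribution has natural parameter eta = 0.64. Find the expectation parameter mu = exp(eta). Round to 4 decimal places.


Expectation parameter for Poisson exponential family:
mu = exp(eta).
eta = 0.64.
mu = exp(0.64) = 1.8965

1.8965


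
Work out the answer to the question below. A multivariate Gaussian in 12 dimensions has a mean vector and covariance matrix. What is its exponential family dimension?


Exponential family dimension calculation:
For 12-dim MVN: mean has 12 params, covariance has 12*13/2 = 78 unique entries.
Total dim = 12 + 78 = 90.

90


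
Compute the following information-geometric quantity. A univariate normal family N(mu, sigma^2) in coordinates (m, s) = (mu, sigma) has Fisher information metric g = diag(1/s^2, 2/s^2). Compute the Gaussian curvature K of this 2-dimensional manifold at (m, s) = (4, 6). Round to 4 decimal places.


The metric has the form g = (A dm^2 + B ds^2)/s^2 with A = 1, B = 2.
Substitute u = sqrt(A/B)*m: g = B*(du^2 + ds^2)/s^2, i.e. B times the
Poincare upper half-plane metric, which has constant Gaussian curvature -1.
Scaling a 2D metric by a constant c divides the Gaussian curvature by c,
so K = -1/B = -1/(2) = -0.5000 everywhere (the point (m, s) = (4, 6) is irrelevant:
the curvature is constant).
The requested Gaussian curvature is K = -0.5000.

-0.5000


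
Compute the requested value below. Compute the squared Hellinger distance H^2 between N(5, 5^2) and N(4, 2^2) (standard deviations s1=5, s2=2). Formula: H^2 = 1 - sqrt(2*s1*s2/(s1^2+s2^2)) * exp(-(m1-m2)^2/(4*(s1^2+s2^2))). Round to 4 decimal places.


Squared Hellinger distance for Gaussians:
H^2 = 1 - sqrt(2*s1*s2/(s1^2+s2^2)) * exp(-(m1-m2)^2/(4*(s1^2+s2^2))).
s1^2 = 25, s2^2 = 4, s1^2+s2^2 = 29.
sqrt(2*5*2/(29)) = 0.830455.
(m1-m2)^2 = (1)^2 = 1.
exp(-1/(4*29)) = exp(-0.008621) = 0.991416.
H^2 = 1 - 0.830455*0.991416 = 0.1767

0.1767


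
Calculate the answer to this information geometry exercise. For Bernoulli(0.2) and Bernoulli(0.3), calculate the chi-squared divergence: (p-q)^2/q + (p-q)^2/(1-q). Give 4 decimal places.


Chi-squared divergence between Bernoulli distributions:
chi^2 = (p-q)^2/q + (p-q)^2/(1-q).
p = 0.2, q = 0.3, p-q = -0.1.
(p-q)^2 = 0.01.
term1 = 0.01/0.3 = 0.033333.
term2 = 0.01/0.7 = 0.014286.
chi^2 = 0.033333 + 0.014286 = 0.0476

0.0476


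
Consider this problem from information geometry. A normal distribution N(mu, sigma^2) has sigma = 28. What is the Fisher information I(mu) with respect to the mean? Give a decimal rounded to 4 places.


The Fisher information for the mean of a normal distribution is I(mu) = 1/sigma^2.
sigma = 28, so sigma^2 = 784.
I(mu) = 1/784 = 0.0013

0.0013


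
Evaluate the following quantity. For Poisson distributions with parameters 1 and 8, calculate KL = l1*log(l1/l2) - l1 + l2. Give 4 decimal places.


KL divergence for Poisson:
KL = l1*log(l1/l2) - l1 + l2.
l1 = 1, l2 = 8.
log(1/8) = -2.079442.
l1*log(l1/l2) = 1 * -2.079442 = -2.079442.
KL = -2.079442 - 1 + 8 = 4.9206

4.9206


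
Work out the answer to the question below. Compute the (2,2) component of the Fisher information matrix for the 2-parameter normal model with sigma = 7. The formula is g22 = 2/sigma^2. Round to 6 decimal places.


For the 2-parameter normal family, the Fisher metric has:
  g11 = 1/sigma^2, g22 = 2/sigma^2.
sigma = 7, sigma^2 = 49.
g22 = 0.040816

0.040816


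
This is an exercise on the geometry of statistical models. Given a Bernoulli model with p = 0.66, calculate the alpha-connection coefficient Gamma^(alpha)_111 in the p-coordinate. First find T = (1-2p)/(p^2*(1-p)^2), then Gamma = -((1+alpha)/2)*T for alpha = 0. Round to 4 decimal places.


Skewness (Amari-Chentsov) tensor: T = (1-2p)/(p^2*(1-p)^2).
p = 0.66, 1-2p = -0.32, p^2 = 0.4356, (1-p)^2 = 0.1156.
T = -0.32/(0.4356 * 0.1156) = -6.354835.
In the p-coordinate, Gamma^(alpha) = Gamma^(0) - (alpha/2)*T with Gamma^(0) = (1/2)*g'(p) = -T/2,
so Gamma^(alpha) = -((1+alpha)/2)*T.
alpha = 0, -(1+alpha)/2 = -0.5.
Gamma = -0.5 * -6.354835 = 3.1774

3.1774
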